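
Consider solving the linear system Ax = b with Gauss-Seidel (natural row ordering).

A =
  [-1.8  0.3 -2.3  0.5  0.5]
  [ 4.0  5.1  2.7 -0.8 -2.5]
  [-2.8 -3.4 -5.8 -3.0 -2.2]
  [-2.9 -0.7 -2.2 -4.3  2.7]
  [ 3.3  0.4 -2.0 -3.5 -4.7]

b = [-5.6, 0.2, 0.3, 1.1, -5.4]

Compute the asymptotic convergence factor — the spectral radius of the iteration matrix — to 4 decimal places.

1.2608

Diagonal D = diag(-1.8, 5.1, -5.8, -4.3, -4.7); L, U strict lower/upper.
T_GS = -(D+L)⁻¹U: row 0 first, T[0,2] = -(-2.3)/(-1.8) = -1.2778; later rows by forward substitution.
  T[0,:] = [+0.0000 +0.1667 -1.2778 +0.2778 +0.2778]
  T[1,:] = [+0.0000 -0.1307 +0.4728 -0.0610 +0.2723]
  T[2,:] = [+0.0000 -0.0038 +0.3397 -0.6156 -0.6731]
  T[3,:] = [+0.0000 -0.0892 +0.6110 +0.1375 +0.7406]
  T[4,:] = [+0.0000 +0.1739 -1.4565 +0.3494 -0.0469]
|roots of det(T-λI)|: 1.2608, 0.4398, 0.4398, 0.0825, 0.0000.
ρ = 1.2608; 1.2608 > 1: divergent.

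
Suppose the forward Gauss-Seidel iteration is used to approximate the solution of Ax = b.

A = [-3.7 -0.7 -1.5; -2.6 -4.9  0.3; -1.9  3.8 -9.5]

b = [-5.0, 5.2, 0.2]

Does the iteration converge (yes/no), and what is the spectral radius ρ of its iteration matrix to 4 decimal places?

yes, ρ = 0.2997

Write A = D+L+U with D = diag(-3.7, -4.9, -9.5).
T_GS = -(D+L)⁻¹U: row 0 first, T[0,1] = -(-0.7)/(-3.7) = -0.1892; later rows by forward substitution.
  T[0,:] = [+0.0000  -0.1892  -0.4054]
  T[1,:] = [+0.0000  +0.1004  +0.2763]
  T[2,:] = [+0.0000  +0.0780  +0.1916]
moduli |λ_i(T)| = 0.2997, 0.0077, 0.0000.
ρ = 0.2997; 0.2997 < 1, so it converges for any x₀.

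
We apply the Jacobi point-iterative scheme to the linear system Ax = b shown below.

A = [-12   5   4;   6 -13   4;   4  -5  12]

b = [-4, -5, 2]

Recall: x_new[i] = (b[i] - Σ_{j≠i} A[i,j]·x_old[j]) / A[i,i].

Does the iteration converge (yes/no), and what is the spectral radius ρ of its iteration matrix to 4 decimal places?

yes, ρ = 0.5020

Split A = D + L + U, D = diag(-12, -13, 12).
Jacobi: T = -D⁻¹(L+U), T[0,2] = -(4)/(-12) = +0.3333; T[0,0] = 0.
  T[0,:] = [+0.0000, +0.4167, +0.3333]
  T[1,:] = [+0.4615, +0.0000, +0.3077]
  T[2,:] = [-0.3333, +0.4167, +0.0000]
|roots of det(T-λI)|: 0.5020, 0.3939, 0.1081.
ρ = 0.5020; 0.5020 < 1, so it converges for any x₀.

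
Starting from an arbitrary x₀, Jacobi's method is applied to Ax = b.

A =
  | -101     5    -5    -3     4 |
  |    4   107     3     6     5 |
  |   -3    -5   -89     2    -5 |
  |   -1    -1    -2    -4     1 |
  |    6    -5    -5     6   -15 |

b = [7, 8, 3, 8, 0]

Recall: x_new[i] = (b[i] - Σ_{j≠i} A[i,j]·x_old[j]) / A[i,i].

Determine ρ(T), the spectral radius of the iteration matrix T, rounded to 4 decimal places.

A = D + L + U where D = diag(-101, 107, -89, -4, -15).
Jacobi T = -D⁻¹(L+U): T[0,1] = -(5)/(-101) = +0.0495; T[0,0] = 0.
  T[0,:] = [+0.0000 +0.0495 -0.0495 -0.0297 +0.0396]
  T[1,:] = [-0.0374 +0.0000 -0.0280 -0.0561 -0.0467]
  T[2,:] = [-0.0337 -0.0562 +0.0000 +0.0225 -0.0562]
  T[3,:] = [-0.2500 -0.2500 -0.5000 +0.0000 +0.2500]
  T[4,:] = [+0.4000 -0.3333 -0.3333 +0.4000 +0.0000]
|eigenvalues of T|: 0.4182, 0.3426, 0.1459, 0.0964, 0.0260.
ρ = 0.4182; 0.4182 < 1: convergent.

0.4182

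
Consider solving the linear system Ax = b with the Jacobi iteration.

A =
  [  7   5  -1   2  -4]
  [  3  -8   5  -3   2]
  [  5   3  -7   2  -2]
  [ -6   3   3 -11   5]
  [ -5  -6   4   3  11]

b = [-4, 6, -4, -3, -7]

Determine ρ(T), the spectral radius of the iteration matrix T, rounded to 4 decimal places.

A = D + L + U where D = diag(7, -8, -7, -11, 11).
Jacobi: T = -D⁻¹(L+U), T[2,3] = -(2)/(-7) = +0.2857; T[2,2] = 0.
  T[0,:] = [+0.0000  -0.7143  +0.1429  -0.2857  +0.5714]
  T[1,:] = [+0.3750  +0.0000  +0.6250  -0.3750  +0.2500]
  T[2,:] = [+0.7143  +0.4286  +0.0000  +0.2857  -0.2857]
  T[3,:] = [-0.5455  +0.2727  +0.2727  +0.0000  +0.4545]
  T[4,:] = [+0.4545  +0.5455  -0.3636  -0.2727  +0.0000]
|eigenvalues of T|: 1.2838, 0.7063, 0.7063, 0.5232, 0.5232.
ρ = 1.2838; 1.2838 > 1, so it fails to converge.

1.2838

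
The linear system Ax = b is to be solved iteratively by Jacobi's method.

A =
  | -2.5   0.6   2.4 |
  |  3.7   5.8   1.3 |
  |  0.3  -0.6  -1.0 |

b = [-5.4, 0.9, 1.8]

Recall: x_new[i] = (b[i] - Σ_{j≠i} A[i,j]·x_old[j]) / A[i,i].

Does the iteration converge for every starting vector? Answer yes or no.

Diagonal D = diag(-2.5, 5.8, -1); L, U strict lower/upper.
Jacobi: T = -D⁻¹(L+U), T[1,2] = -(1.3)/(5.8) = -0.2241; T[1,1] = 0.
  T[0,:] = [+0.0000  +0.2400  +0.9600]
  T[1,:] = [-0.6379  +0.0000  -0.2241]
  T[2,:] = [+0.3000  -0.6000  +0.0000]
eigenvalue magnitudes: 0.8317, 0.6499, 0.6499.
ρ(T) = max|λ| = 0.8317; 0.8317 < 1: convergent.

yes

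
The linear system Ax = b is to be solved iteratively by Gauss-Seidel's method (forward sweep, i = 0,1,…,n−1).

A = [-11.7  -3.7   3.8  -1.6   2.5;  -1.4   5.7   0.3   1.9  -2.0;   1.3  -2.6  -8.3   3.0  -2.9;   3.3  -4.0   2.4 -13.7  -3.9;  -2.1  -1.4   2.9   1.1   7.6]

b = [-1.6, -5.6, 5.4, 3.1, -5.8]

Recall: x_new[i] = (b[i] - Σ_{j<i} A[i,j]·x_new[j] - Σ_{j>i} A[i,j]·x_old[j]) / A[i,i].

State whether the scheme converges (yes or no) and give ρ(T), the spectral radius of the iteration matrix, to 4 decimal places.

A = D + L + U where D = diag(-11.7, 5.7, -8.3, -13.7, 7.6).
T_GS = -(D+L)⁻¹U: row 0 first, T[0,4] = -(2.5)/(-11.7) = +0.2137; later rows by forward substitution.
  T[0,:] = [+0.0000 -0.3162 +0.3248 -0.1368 +0.2137]
  T[1,:] = [+0.0000 -0.0777 +0.0271 -0.3669 +0.4034]
  T[2,:] = [+0.0000 -0.0252 +0.0424 +0.4550 -0.4423]
  T[3,:] = [+0.0000 -0.0579 +0.0777 +0.1539 -0.4285]
  T[4,:] = [+0.0000 -0.0837 +0.0673 -0.3013 +0.3641]
moduli |λ_i(T)| = 0.5792, 0.2207, 0.1491, 0.0248, 0.0000.
ρ(T) = max|λ| = 0.5792; 0.5792 < 1 ⇒ converges.

yes, ρ = 0.5792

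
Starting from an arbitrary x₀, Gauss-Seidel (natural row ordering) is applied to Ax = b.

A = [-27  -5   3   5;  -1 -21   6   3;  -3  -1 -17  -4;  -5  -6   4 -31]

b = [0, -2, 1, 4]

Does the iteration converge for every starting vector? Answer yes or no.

yes

Split A = D + L + U, D = diag(-27, -21, -17, -31).
Gauss-Seidel: T = -(D+L)⁻¹U, row 0 first, T[0,1] = -(-5)/(-27) = -0.1852; later rows by forward substitution.
  T[0,:] = [+0.0000 -0.1852 +0.1111 +0.1852]
  T[1,:] = [+0.0000 +0.0088 +0.2804 +0.1340]
  T[2,:] = [+0.0000 +0.0322 -0.0361 -0.2759]
  T[3,:] = [+0.0000 +0.0323 -0.0769 -0.0914]
|roots of det(T-λI)|: 0.2677, 0.0866, 0.0866, 0.0000.
ρ(T) = max|λ| = 0.2677; 0.2677 < 1: convergent.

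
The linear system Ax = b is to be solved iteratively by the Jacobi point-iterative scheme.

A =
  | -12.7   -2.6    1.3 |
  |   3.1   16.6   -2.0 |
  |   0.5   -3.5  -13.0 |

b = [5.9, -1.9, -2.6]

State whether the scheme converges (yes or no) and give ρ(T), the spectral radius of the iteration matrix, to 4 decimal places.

Split A = D + L + U, D = diag(-12.7, 16.6, -13).
T_J = -D⁻¹(L+U): T[2,0] = -(0.5)/(-13) = +0.0385; T[2,2] = 0.
  T[0,:] = [+0.0000  -0.2047  +0.1024]
  T[1,:] = [-0.1867  +0.0000  +0.1205]
  T[2,:] = [+0.0385  -0.2692  +0.0000]
|roots of det(T-λI)|: 0.1813, 0.1522, 0.1522.
spectral radius ρ = 0.1813; 0.1813 < 1 ⇒ converges.

yes, ρ = 0.1813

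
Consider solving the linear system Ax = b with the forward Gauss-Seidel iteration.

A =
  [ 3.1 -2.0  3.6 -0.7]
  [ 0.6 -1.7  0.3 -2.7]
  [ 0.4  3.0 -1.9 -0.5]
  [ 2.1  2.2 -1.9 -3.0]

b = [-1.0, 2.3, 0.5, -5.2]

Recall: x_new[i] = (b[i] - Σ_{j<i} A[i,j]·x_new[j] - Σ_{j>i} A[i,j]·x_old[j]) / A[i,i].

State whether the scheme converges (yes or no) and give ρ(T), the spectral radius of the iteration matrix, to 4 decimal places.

no, ρ = 1.3343

A = D + L + U where D = diag(3.1, -1.7, -1.9, -3).
Gauss-Seidel: T = -(D+L)⁻¹U, row 0 first, T[0,3] = -(-0.7)/(3.1) = +0.2258; later rows by forward substitution.
  T[0,:] = [+0.0000  +0.6452  -1.1613  +0.2258]
  T[1,:] = [+0.0000  +0.2277  -0.2334  -1.5085]
  T[2,:] = [+0.0000  +0.4954  -0.6130  -2.5975]
  T[3,:] = [+0.0000  +0.3049  -0.5958  +0.6969]
|eigenvalues of T|: 1.3343, 1.0378, 0.0151, 0.0000.
ρ(T) = max|λ| = 1.3343; 1.3343 > 1, so it fails to converge.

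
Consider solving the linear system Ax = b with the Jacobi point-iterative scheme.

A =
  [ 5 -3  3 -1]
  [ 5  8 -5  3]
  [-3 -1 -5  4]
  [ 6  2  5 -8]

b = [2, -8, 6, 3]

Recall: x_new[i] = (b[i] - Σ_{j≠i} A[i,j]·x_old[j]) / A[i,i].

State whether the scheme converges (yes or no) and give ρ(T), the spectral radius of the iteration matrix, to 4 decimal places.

no, ρ = 1.2056

Write A = D+L+U with D = diag(5, 8, -5, -8).
Jacobi: T = -D⁻¹(L+U), T[1,3] = -(3)/(8) = -0.3750; T[1,1] = 0.
  T[0,:] = [+0.0000 +0.6000 -0.6000 +0.2000]
  T[1,:] = [-0.6250 +0.0000 +0.6250 -0.3750]
  T[2,:] = [-0.6000 -0.2000 +0.0000 +0.8000]
  T[3,:] = [+0.7500 +0.2500 +0.6250 +0.0000]
|eigenvalues of T|: 1.2056, 0.8280, 0.8280, 0.7109.
ρ = 1.2056; 1.2056 > 1, so it fails to converge.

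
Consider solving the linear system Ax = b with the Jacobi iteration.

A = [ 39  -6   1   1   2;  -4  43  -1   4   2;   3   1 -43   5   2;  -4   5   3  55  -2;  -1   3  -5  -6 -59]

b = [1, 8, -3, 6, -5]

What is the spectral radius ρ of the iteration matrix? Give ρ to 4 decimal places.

0.1647

Let D = diag(39, 43, -43, 55, -59); L, U the strict triangles.
Jacobi T = -D⁻¹(L+U): T[0,2] = -(1)/(39) = -0.0256; T[0,0] = 0.
  T[0,:] = [+0.0000 +0.1538 -0.0256 -0.0256 -0.0513]
  T[1,:] = [+0.0930 +0.0000 +0.0233 -0.0930 -0.0465]
  T[2,:] = [+0.0698 +0.0233 +0.0000 +0.1163 +0.0465]
  T[3,:] = [+0.0727 -0.0909 -0.0545 +0.0000 +0.0364]
  T[4,:] = [-0.0169 +0.0508 -0.0847 -0.1017 +0.0000]
|roots of det(T-λI)|: 0.1647, 0.1359, 0.1359, 0.1323, 0.0257.
spectral radius ρ = 0.1647; 0.1647 < 1: convergent.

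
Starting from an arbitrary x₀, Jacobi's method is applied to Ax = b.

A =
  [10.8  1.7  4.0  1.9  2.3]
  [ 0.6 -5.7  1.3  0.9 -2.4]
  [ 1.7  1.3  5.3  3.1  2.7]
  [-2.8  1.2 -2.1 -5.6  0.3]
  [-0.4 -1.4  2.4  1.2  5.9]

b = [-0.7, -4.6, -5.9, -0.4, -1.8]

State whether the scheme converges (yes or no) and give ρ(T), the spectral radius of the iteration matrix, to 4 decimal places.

Split A = D + L + U, D = diag(10.8, -5.7, 5.3, -5.6, 5.9).
T_J = -D⁻¹(L+U): T[2,1] = -(1.3)/(5.3) = -0.2453; T[2,2] = 0.
  T[0,:] = [+0.0000, -0.1574, -0.3704, -0.1759, -0.2130]
  T[1,:] = [+0.1053, +0.0000, +0.2281, +0.1579, -0.4211]
  T[2,:] = [-0.3208, -0.2453, +0.0000, -0.5849, -0.5094]
  T[3,:] = [-0.5000, +0.2143, -0.3750, +0.0000, +0.0536]
  T[4,:] = [+0.0678, +0.2373, -0.4068, -0.2034, +0.0000]
|eigenvalues of T|: 0.9242, 0.4944, 0.4944, 0.3721, 0.3721.
spectral radius ρ = 0.9242; 0.9242 < 1 ⇒ converges.

yes, ρ = 0.9242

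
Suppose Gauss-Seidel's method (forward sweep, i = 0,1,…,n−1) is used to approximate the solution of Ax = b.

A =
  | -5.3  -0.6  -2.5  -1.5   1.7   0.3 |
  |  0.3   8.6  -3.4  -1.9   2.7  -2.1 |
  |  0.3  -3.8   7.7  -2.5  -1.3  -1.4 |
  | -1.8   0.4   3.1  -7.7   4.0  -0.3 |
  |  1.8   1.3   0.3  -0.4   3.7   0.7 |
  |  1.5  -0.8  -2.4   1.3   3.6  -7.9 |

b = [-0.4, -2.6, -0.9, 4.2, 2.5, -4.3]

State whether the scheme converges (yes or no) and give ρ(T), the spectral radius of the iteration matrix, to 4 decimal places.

yes, ρ = 0.6332

Split A = D + L + U, D = diag(-5.3, 8.6, 7.7, -7.7, 3.7, -7.9).
Gauss-Seidel: T = -(D+L)⁻¹U, row 0 first, T[0,1] = -(-0.6)/(-5.3) = -0.1132; later rows by forward substitution.
  T[0,:] = [+0.0000, -0.1132, -0.4717, -0.2830, +0.3208, +0.0566]
  T[1,:] = [+0.0000, +0.0039, +0.4118, +0.2308, -0.3251, +0.2422]
  T[2,:] = [+0.0000, +0.0064, +0.2216, +0.4496, -0.0041, +0.2991]
  T[3,:] = [+0.0000, +0.0292, +0.2209, +0.2592, +0.4259, +0.0808]
  T[4,:] = [+0.0000, +0.0563, +0.0907, +0.0482, +0.0046, -0.3173]
  T[5,:] = [+0.0000, +0.0067, -0.1209, -0.1491, +0.1673, -0.2360]
moduli |λ_i(T)| = 0.6332, 0.3743, 0.3743, 0.1015, 0.0301, 0.0000.
ρ = 0.6332; 0.6332 < 1: convergent.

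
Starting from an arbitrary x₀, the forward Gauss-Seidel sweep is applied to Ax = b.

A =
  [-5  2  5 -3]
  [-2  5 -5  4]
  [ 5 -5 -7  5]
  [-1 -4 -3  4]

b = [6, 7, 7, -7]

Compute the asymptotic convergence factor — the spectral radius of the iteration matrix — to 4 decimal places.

1.4253

Let D = diag(-5, 5, -7, 4); L, U the strict triangles.
T_GS = -(D+L)⁻¹U: row 0 first, T[0,2] = -(5)/(-5) = +1.0000; later rows by forward substitution.
  T[0,:] = [+0.0000, +0.4000, +1.0000, -0.6000]
  T[1,:] = [+0.0000, +0.1600, +1.4000, -1.0400]
  T[2,:] = [+0.0000, +0.1714, -0.2857, +1.0286]
  T[3,:] = [+0.0000, +0.3886, +1.4357, -0.4186]
eigenvalue magnitudes: 1.4253, 0.9346, 0.0536, 0.0000.
spectral radius ρ = 1.4253; 1.4253 > 1: divergent.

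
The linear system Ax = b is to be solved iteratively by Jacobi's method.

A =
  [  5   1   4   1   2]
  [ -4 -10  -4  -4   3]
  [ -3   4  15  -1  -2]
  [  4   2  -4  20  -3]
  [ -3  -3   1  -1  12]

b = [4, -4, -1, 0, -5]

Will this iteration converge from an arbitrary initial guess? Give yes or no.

Write A = D+L+U with D = diag(5, -10, 15, 20, 12).
T_J = -D⁻¹(L+U): T[3,0] = -(4)/(20) = -0.2000; T[3,3] = 0.
  T[0,:] = [+0.0000  -0.2000  -0.8000  -0.2000  -0.4000]
  T[1,:] = [-0.4000  +0.0000  -0.4000  -0.4000  +0.3000]
  T[2,:] = [+0.2000  -0.2667  +0.0000  +0.0667  +0.1333]
  T[3,:] = [-0.2000  -0.1000  +0.2000  +0.0000  +0.1500]
  T[4,:] = [+0.2500  +0.2500  -0.0833  +0.0833  +0.0000]
|eigenvalues of T|: 0.6422, 0.4739, 0.4739, 0.4575, 0.0524.
spectral radius ρ = 0.6422; 0.6422 < 1 ⇒ converges.

yes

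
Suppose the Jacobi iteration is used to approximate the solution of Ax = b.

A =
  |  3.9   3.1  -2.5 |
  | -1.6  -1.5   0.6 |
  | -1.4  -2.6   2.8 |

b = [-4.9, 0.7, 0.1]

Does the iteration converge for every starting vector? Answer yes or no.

Split A = D + L + U, D = diag(3.9, -1.5, 2.8).
T_J = -D⁻¹(L+U): T[0,1] = -(3.1)/(3.9) = -0.7949; T[0,0] = 0.
  T[0,:] = [+0.0000, -0.7949, +0.6410]
  T[1,:] = [-1.0667, +0.0000, +0.4000]
  T[2,:] = [+0.5000, +0.9286, +0.0000]
eigenvalue magnitudes: 1.4454, 0.7411, 0.7411.
ρ(T) = max|λ| = 1.4454; 1.4454 > 1 ⇒ diverges.

no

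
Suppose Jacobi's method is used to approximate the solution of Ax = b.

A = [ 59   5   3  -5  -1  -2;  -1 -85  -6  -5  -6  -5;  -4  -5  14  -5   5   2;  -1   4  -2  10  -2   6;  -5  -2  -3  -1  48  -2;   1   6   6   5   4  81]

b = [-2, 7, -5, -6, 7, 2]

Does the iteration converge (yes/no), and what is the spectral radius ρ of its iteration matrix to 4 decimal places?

yes, ρ = 0.4268

A = D + L + U where D = diag(59, -85, 14, 10, 48, 81).
Jacobi: T = -D⁻¹(L+U), T[5,4] = -(4)/(81) = -0.0494; T[5,5] = 0.
  T[0,:] = [+0.0000, -0.0847, -0.0508, +0.0847, +0.0169, +0.0339]
  T[1,:] = [-0.0118, +0.0000, -0.0706, -0.0588, -0.0706, -0.0588]
  T[2,:] = [+0.2857, +0.3571, +0.0000, +0.3571, -0.3571, -0.1429]
  T[3,:] = [+0.1000, -0.4000, +0.2000, +0.0000, +0.2000, -0.6000]
  T[4,:] = [+0.1042, +0.0417, +0.0625, +0.0208, +0.0000, +0.0417]
  T[5,:] = [-0.0123, -0.0741, -0.0741, -0.0617, -0.0494, +0.0000]
|eigenvalues of T|: 0.4268, 0.2736, 0.2736, 0.2473, 0.0916, 0.0241.
ρ = 0.4268; 0.4268 < 1, so it converges for any x₀.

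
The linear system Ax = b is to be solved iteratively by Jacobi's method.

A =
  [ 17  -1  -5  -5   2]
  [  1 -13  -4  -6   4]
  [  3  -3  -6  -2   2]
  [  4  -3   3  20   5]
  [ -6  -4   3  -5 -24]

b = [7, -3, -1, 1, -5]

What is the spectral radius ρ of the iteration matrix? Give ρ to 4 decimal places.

A = D + L + U where D = diag(17, -13, -6, 20, -24).
Jacobi: T = -D⁻¹(L+U), T[2,1] = -(-3)/(-6) = -0.5000; T[2,2] = 0.
  T[0,:] = [+0.0000 +0.0588 +0.2941 +0.2941 -0.1176]
  T[1,:] = [+0.0769 +0.0000 -0.3077 -0.4615 +0.3077]
  T[2,:] = [+0.5000 -0.5000 +0.0000 -0.3333 +0.3333]
  T[3,:] = [-0.2000 +0.1500 -0.1500 +0.0000 -0.2500]
  T[4,:] = [-0.2500 -0.1667 +0.1250 -0.2083 +0.0000]
|eigenvalues of T|: 0.5950, 0.3727, 0.3727, 0.2214, 0.1436.
ρ = 0.5950; 0.5950 < 1: convergent.

0.5950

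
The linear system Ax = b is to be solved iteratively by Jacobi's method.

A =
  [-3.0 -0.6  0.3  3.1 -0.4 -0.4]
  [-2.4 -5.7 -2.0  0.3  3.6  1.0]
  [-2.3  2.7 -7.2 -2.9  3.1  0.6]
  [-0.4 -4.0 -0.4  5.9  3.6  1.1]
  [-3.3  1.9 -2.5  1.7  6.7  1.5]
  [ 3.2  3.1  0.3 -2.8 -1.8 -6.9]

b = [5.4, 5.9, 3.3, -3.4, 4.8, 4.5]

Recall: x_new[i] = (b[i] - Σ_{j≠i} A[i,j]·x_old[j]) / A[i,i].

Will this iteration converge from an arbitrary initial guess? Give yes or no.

no

Split A = D + L + U, D = diag(-3, -5.7, -7.2, 5.9, 6.7, -6.9).
Jacobi: T = -D⁻¹(L+U), T[2,1] = -(2.7)/(-7.2) = +0.3750; T[2,2] = 0.
  T[0,:] = [+0.0000, -0.2000, +0.1000, +1.0333, -0.1333, -0.1333]
  T[1,:] = [-0.4211, +0.0000, -0.3509, +0.0526, +0.6316, +0.1754]
  T[2,:] = [-0.3194, +0.3750, +0.0000, -0.4028, +0.4306, +0.0833]
  T[3,:] = [+0.0678, +0.6780, +0.0678, +0.0000, -0.6102, -0.1864]
  T[4,:] = [+0.4925, -0.2836, +0.3731, -0.2537, +0.0000, -0.2239]
  T[5,:] = [+0.4638, +0.4493, +0.0435, -0.4058, -0.2609, +0.0000]
|eigenvalues of T|: 1.1582, 0.7949, 0.7949, 0.4729, 0.2211, 0.2211.
ρ = 1.1582; 1.1582 > 1 ⇒ diverges.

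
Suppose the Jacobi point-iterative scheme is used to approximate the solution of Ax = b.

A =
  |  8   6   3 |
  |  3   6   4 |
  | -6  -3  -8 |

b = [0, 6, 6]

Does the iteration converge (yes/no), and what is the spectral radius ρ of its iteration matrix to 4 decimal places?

A = D + L + U where D = diag(8, 6, -8).
Jacobi T = -D⁻¹(L+U): T[0,2] = -(3)/(8) = -0.3750; T[0,0] = 0.
  T[0,:] = [+0.0000 -0.7500 -0.3750]
  T[1,:] = [-0.5000 +0.0000 -0.6667]
  T[2,:] = [-0.7500 -0.3750 +0.0000]
|eigenvalues of T|: 1.1390, 0.6253, 0.6253.
spectral radius ρ = 1.1390; 1.1390 > 1, so it fails to converge.

no, ρ = 1.1390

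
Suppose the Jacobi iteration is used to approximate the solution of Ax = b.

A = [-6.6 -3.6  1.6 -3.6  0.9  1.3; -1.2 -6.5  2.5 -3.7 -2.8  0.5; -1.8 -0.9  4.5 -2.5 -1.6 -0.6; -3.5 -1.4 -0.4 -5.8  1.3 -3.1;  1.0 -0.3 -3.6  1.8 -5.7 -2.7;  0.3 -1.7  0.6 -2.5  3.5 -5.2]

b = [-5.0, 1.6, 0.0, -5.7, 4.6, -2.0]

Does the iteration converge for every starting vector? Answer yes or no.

Let D = diag(-6.6, -6.5, 4.5, -5.8, -5.7, -5.2); L, U the strict triangles.
Jacobi: T = -D⁻¹(L+U), T[1,2] = -(2.5)/(-6.5) = +0.3846; T[1,1] = 0.
  T[0,:] = [+0.0000 -0.5455 +0.2424 -0.5455 +0.1364 +0.1970]
  T[1,:] = [-0.1846 +0.0000 +0.3846 -0.5692 -0.4308 +0.0769]
  T[2,:] = [+0.4000 +0.2000 +0.0000 +0.5556 +0.3556 +0.1333]
  T[3,:] = [-0.6034 -0.2414 -0.0690 +0.0000 +0.2241 -0.5345]
  T[4,:] = [+0.1754 -0.0526 -0.6316 +0.3158 +0.0000 -0.4737]
  T[5,:] = [+0.0577 -0.3269 +0.1154 -0.4808 +0.6731 +0.0000]
eigenvalue magnitudes: 1.1831, 0.5980, 0.5980, 0.4008, 0.3998, 0.3998.
ρ(T) = max|λ| = 1.1831; 1.1831 > 1: divergent.

no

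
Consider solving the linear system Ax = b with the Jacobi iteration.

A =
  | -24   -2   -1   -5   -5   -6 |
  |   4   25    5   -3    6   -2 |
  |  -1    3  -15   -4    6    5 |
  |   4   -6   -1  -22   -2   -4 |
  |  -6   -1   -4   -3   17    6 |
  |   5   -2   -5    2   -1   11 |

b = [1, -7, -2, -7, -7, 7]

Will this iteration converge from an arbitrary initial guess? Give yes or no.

yes

Let D = diag(-24, 25, -15, -22, 17, 11); L, U the strict triangles.
Jacobi T = -D⁻¹(L+U): T[4,1] = -(-1)/(17) = +0.0588; T[4,4] = 0.
  T[0,:] = [+0.0000  -0.0833  -0.0417  -0.2083  -0.2083  -0.2500]
  T[1,:] = [-0.1600  +0.0000  -0.2000  +0.1200  -0.2400  +0.0800]
  T[2,:] = [-0.0667  +0.2000  +0.0000  -0.2667  +0.4000  +0.3333]
  T[3,:] = [+0.1818  -0.2727  -0.0455  +0.0000  -0.0909  -0.1818]
  T[4,:] = [+0.3529  +0.0588  +0.2353  +0.1765  +0.0000  -0.3529]
  T[5,:] = [-0.4545  +0.1818  +0.4545  -0.1818  +0.0909  +0.0000]
moduli |λ_i(T)| = 0.5976, 0.3379, 0.3064, 0.3064, 0.0553, 0.0553.
ρ(T) = max|λ| = 0.5976; 0.5976 < 1: convergent.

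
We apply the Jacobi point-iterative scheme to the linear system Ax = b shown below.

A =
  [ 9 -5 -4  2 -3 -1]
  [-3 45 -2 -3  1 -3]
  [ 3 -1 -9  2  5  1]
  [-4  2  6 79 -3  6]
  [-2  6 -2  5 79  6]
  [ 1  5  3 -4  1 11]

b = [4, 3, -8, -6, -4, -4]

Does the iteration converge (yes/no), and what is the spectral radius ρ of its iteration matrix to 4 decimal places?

Diagonal D = diag(9, 45, -9, 79, 79, 11); L, U strict lower/upper.
Jacobi T = -D⁻¹(L+U): T[0,2] = -(-4)/(9) = +0.4444; T[0,0] = 0.
  T[0,:] = [+0.0000  +0.5556  +0.4444  -0.2222  +0.3333  +0.1111]
  T[1,:] = [+0.0667  +0.0000  +0.0444  +0.0667  -0.0222  +0.0667]
  T[2,:] = [+0.3333  -0.1111  +0.0000  +0.2222  +0.5556  +0.1111]
  T[3,:] = [+0.0506  -0.0253  -0.0759  +0.0000  +0.0380  -0.0759]
  T[4,:] = [+0.0253  -0.0759  +0.0253  -0.0633  +0.0000  -0.0759]
  T[5,:] = [-0.0909  -0.4545  -0.2727  +0.3636  -0.0909  +0.0000]
|λ(T)| sorted: 0.4206, 0.2938, 0.2546, 0.2546, 0.1461, 0.0666.
ρ = 0.4206; 0.4206 < 1: convergent.

yes, ρ = 0.4206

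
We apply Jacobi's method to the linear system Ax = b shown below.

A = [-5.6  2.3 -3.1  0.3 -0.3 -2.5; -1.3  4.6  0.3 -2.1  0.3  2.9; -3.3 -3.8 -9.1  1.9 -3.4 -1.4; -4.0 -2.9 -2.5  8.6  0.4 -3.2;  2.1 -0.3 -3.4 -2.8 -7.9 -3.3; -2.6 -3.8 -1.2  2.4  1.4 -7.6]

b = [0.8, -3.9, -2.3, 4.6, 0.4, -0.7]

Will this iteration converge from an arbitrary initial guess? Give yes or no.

no

Let D = diag(-5.6, 4.6, -9.1, 8.6, -7.9, -7.6); L, U the strict triangles.
Jacobi T = -D⁻¹(L+U): T[0,1] = -(2.3)/(-5.6) = +0.4107; T[0,0] = 0.
  T[0,:] = [+0.0000 +0.4107 -0.5536 +0.0536 -0.0536 -0.4464]
  T[1,:] = [+0.2826 +0.0000 -0.0652 +0.4565 -0.0652 -0.6304]
  T[2,:] = [-0.3626 -0.4176 +0.0000 +0.2088 -0.3736 -0.1538]
  T[3,:] = [+0.4651 +0.3372 +0.2907 +0.0000 -0.0465 +0.3721]
  T[4,:] = [+0.2658 -0.0380 -0.4304 -0.3544 +0.0000 -0.4177]
  T[5,:] = [-0.3421 -0.5000 -0.1579 +0.3158 +0.1842 +0.0000]
|eigenvalues of T|: 1.1231, 0.9215, 0.4664, 0.4226, 0.4226, 0.3957.
ρ(T) = max|λ| = 1.1231; 1.1231 > 1: divergent.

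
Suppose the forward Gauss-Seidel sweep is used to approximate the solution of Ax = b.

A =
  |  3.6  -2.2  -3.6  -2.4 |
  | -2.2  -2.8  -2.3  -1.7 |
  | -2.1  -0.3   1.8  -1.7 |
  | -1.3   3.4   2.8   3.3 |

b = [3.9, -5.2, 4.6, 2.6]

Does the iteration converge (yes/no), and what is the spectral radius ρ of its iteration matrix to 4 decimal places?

Write A = D+L+U with D = diag(3.6, -2.8, 1.8, 3.3).
T_GS = -(D+L)⁻¹U: row 0 first, T[0,3] = -(-2.4)/(3.6) = +0.6667; later rows by forward substitution.
  T[0,:] = [+0.0000  +0.6111  +1.0000  +0.6667]
  T[1,:] = [+0.0000  -0.4802  -1.6071  -1.1310]
  T[2,:] = [+0.0000  +0.6329  +0.8988  +1.5337]
  T[3,:] = [+0.0000  +0.1984  +1.2872  +0.1265]
eigenvalue magnitudes: 1.2929, 0.9070, 0.1593, 0.0000.
spectral radius ρ = 1.2929; 1.2929 > 1 ⇒ diverges.

no, ρ = 1.2929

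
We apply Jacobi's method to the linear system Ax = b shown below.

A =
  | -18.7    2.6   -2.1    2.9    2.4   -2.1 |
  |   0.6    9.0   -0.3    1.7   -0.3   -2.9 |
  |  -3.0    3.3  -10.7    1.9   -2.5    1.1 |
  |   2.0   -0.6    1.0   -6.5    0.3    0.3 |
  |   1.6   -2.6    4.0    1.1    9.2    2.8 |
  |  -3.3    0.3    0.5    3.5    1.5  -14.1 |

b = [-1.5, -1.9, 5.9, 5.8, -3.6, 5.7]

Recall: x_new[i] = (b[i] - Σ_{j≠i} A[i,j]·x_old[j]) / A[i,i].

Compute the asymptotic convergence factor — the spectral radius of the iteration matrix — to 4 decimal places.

0.5357

Let D = diag(-18.7, 9, -10.7, -6.5, 9.2, -14.1); L, U the strict triangles.
Jacobi T = -D⁻¹(L+U): T[0,4] = -(2.4)/(-18.7) = +0.1283; T[0,0] = 0.
  T[0,:] = [+0.0000, +0.1390, -0.1123, +0.1551, +0.1283, -0.1123]
  T[1,:] = [-0.0667, +0.0000, +0.0333, -0.1889, +0.0333, +0.3222]
  T[2,:] = [-0.2804, +0.3084, +0.0000, +0.1776, -0.2336, +0.1028]
  T[3,:] = [+0.3077, -0.0923, +0.1538, +0.0000, +0.0462, +0.0462]
  T[4,:] = [-0.1739, +0.2826, -0.4348, -0.1196, +0.0000, -0.3043]
  T[5,:] = [-0.2340, +0.0213, +0.0355, +0.2482, +0.1064, +0.0000]
|λ(T)| sorted: 0.5357, 0.3892, 0.2259, 0.2259, 0.1065, 0.1065.
spectral radius ρ = 0.5357; 0.5357 < 1: convergent.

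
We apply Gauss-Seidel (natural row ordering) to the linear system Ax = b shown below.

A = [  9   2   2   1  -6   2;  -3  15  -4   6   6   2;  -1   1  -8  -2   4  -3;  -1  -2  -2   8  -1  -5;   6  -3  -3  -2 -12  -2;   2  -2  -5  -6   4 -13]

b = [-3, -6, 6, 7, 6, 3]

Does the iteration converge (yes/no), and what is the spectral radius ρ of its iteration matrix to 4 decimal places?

yes, ρ = 0.5366

A = D + L + U where D = diag(9, 15, -8, 8, -12, -13).
GS T = -(D+L)⁻¹U: row 0 first, T[0,2] = -(2)/(9) = -0.2222; later rows by forward substitution.
  T[0,:] = [+0.0000, -0.2222, -0.2222, -0.1111, +0.6667, -0.2222]
  T[1,:] = [+0.0000, -0.0444, +0.2222, -0.4222, -0.2667, -0.1778]
  T[2,:] = [+0.0000, +0.0222, +0.0556, -0.2889, +0.3833, -0.3694]
  T[3,:] = [+0.0000, -0.0333, +0.0417, -0.1917, +0.2375, +0.4604]
  T[4,:] = [+0.0000, -0.1000, -0.1875, +0.1542, +0.2646, -0.2177]
  T[5,:] = [+0.0000, -0.0513, -0.1667, +0.2949, -0.0321, -0.1442]
|λ(T)| sorted: 0.5366, 0.4548, 0.1887, 0.1607, 0.0064, 0.0000.
ρ = 0.5366; 0.5366 < 1, so it converges for any x₀.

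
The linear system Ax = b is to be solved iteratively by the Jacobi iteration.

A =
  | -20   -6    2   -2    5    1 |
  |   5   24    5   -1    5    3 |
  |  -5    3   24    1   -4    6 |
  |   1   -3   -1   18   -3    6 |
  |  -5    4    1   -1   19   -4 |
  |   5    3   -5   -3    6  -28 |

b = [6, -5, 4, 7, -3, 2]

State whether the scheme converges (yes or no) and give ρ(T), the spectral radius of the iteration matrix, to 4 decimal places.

yes, ρ = 0.5876

Diagonal D = diag(-20, 24, 24, 18, 19, -28); L, U strict lower/upper.
T_J = -D⁻¹(L+U): T[1,4] = -(5)/(24) = -0.2083; T[1,1] = 0.
  T[0,:] = [+0.0000  -0.3000  +0.1000  -0.1000  +0.2500  +0.0500]
  T[1,:] = [-0.2083  +0.0000  -0.2083  +0.0417  -0.2083  -0.1250]
  T[2,:] = [+0.2083  -0.1250  +0.0000  -0.0417  +0.1667  -0.2500]
  T[3,:] = [-0.0556  +0.1667  +0.0556  +0.0000  +0.1667  -0.3333]
  T[4,:] = [+0.2632  -0.2105  -0.0526  +0.0526  +0.0000  +0.2105]
  T[5,:] = [+0.1786  +0.1071  -0.1786  -0.1071  +0.2143  +0.0000]
eigenvalue magnitudes: 0.5876, 0.3397, 0.3397, 0.3390, 0.3014, 0.0633.
spectral radius ρ = 0.5876; 0.5876 < 1, so it converges for any x₀.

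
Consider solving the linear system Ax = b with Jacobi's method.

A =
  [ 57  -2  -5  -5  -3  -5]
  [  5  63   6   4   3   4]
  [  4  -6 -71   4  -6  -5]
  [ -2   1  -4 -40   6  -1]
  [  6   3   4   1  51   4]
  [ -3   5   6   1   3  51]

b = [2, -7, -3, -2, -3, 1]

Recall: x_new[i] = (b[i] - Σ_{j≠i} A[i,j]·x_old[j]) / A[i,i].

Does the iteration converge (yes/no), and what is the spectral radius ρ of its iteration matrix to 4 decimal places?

Diagonal D = diag(57, 63, -71, -40, 51, 51); L, U strict lower/upper.
Jacobi T = -D⁻¹(L+U): T[5,1] = -(5)/(51) = -0.0980; T[5,5] = 0.
  T[0,:] = [+0.0000  +0.0351  +0.0877  +0.0877  +0.0526  +0.0877]
  T[1,:] = [-0.0794  +0.0000  -0.0952  -0.0635  -0.0476  -0.0635]
  T[2,:] = [+0.0563  -0.0845  +0.0000  +0.0563  -0.0845  -0.0704]
  T[3,:] = [-0.0500  +0.0250  -0.1000  +0.0000  +0.1500  -0.0250]
  T[4,:] = [-0.1176  -0.0588  -0.0784  -0.0196  +0.0000  -0.0784]
  T[5,:] = [+0.0588  -0.0980  -0.1176  -0.0196  -0.0588  +0.0000]
moduli |λ_i(T)| = 0.2120, 0.1510, 0.1510, 0.0964, 0.0819, 0.0569.
ρ(T) = max|λ| = 0.2120; 0.2120 < 1 ⇒ converges.

yes, ρ = 0.2120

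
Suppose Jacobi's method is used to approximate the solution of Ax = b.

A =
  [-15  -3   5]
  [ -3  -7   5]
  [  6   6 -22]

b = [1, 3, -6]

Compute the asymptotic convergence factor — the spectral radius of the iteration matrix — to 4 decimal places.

Split A = D + L + U, D = diag(-15, -7, -22).
Jacobi T = -D⁻¹(L+U): T[2,0] = -(6)/(-22) = +0.2727; T[2,2] = 0.
  T[0,:] = [+0.0000  -0.2000  +0.3333]
  T[1,:] = [-0.4286  +0.0000  +0.7143]
  T[2,:] = [+0.2727  +0.2727  +0.0000]
|λ(T)| sorted: 0.6953, 0.4415, 0.2538.
spectral radius ρ = 0.6953; 0.6953 < 1: convergent.

0.6953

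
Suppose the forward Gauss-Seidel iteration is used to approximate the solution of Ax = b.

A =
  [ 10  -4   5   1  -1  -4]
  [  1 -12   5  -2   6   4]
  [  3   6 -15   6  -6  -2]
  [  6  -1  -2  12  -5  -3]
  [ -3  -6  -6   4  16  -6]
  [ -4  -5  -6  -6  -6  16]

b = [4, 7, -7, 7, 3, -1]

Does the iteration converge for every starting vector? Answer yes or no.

yes

Diagonal D = diag(10, -12, -15, 12, 16, 16); L, U strict lower/upper.
Gauss-Seidel: T = -(D+L)⁻¹U, row 0 first, T[0,5] = -(-4)/(10) = +0.4000; later rows by forward substitution.
  T[0,:] = [+0.0000  +0.4000  -0.5000  -0.1000  +0.1000  +0.4000]
  T[1,:] = [+0.0000  +0.0333  +0.3750  -0.1750  +0.5083  +0.3667]
  T[2,:] = [+0.0000  +0.0933  +0.0500  +0.3100  -0.1767  +0.0933]
  T[3,:] = [+0.0000  -0.1817  +0.2896  +0.0871  +0.3796  +0.0961]
  T[4,:] = [+0.0000  +0.1679  -0.0068  +0.0101  +0.0482  +0.5985]
  T[5,:] = [+0.0000  +0.1403  +0.1170  +0.0730  +0.2780  +0.5101]
moduli |λ_i(T)| = 0.9214, 0.5184, 0.2858, 0.1595, 0.1196, 0.0000.
ρ = 0.9214; 0.9214 < 1: convergent.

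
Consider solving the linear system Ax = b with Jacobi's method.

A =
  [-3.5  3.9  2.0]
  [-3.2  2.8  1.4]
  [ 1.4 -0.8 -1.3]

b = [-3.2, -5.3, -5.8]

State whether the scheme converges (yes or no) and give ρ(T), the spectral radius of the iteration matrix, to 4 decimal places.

A = D + L + U where D = diag(-3.5, 2.8, -1.3).
Jacobi: T = -D⁻¹(L+U), T[0,2] = -(2)/(-3.5) = +0.5714; T[0,0] = 0.
  T[0,:] = [+0.0000 +1.1143 +0.5714]
  T[1,:] = [+1.1429 +0.0000 -0.5000]
  T[2,:] = [+1.0769 -0.6154 +0.0000]
|roots of det(T-λI)|: 1.6720, 1.1518, 0.5202.
ρ = 1.6720; 1.6720 > 1: divergent.

no, ρ = 1.6720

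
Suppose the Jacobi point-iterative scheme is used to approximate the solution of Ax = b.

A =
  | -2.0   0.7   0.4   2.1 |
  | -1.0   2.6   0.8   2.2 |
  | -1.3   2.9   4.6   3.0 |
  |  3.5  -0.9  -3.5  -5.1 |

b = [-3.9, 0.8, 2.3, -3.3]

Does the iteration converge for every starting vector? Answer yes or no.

no

Write A = D+L+U with D = diag(-2, 2.6, 4.6, -5.1).
Jacobi T = -D⁻¹(L+U): T[2,1] = -(2.9)/(4.6) = -0.6304; T[2,2] = 0.
  T[0,:] = [+0.0000 +0.3500 +0.2000 +1.0500]
  T[1,:] = [+0.3846 +0.0000 -0.3077 -0.8462]
  T[2,:] = [+0.2826 -0.6304 +0.0000 -0.6522]
  T[3,:] = [+0.6863 -0.1765 -0.6863 +0.0000]
moduli |λ_i(T)| = 1.5629, 0.8270, 0.4298, 0.3061.
ρ = 1.5629; 1.5629 > 1, so it fails to converge.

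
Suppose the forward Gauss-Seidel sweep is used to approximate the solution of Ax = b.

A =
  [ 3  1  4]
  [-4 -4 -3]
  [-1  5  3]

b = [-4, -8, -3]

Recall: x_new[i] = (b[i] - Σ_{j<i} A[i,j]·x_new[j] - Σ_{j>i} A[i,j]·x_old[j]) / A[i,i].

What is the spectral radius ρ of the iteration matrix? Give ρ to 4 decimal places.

Split A = D + L + U, D = diag(3, -4, 3).
GS T = -(D+L)⁻¹U: row 0 first, T[0,1] = -(1)/(3) = -0.3333; later rows by forward substitution.
  T[0,:] = [+0.0000, -0.3333, -1.3333]
  T[1,:] = [+0.0000, +0.3333, +0.5833]
  T[2,:] = [+0.0000, -0.6667, -1.4167]
|roots of det(T-λI)|: 1.1555, 0.0721, 0.0000.
ρ = 1.1555; 1.1555 > 1, so it fails to converge.

1.1555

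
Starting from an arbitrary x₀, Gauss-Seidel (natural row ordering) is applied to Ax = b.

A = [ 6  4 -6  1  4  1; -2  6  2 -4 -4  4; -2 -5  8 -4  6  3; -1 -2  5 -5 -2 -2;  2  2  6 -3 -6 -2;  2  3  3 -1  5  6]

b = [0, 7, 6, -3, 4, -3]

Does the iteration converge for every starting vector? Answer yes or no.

no

Write A = D+L+U with D = diag(6, 6, 8, -5, -6, 6).
Gauss-Seidel: T = -(D+L)⁻¹U, row 0 first, T[0,4] = -(4)/(6) = -0.6667; later rows by forward substitution.
  T[0,:] = [+0.0000, -0.6667, +1.0000, -0.1667, -0.6667, -0.1667]
  T[1,:] = [+0.0000, -0.2222, +0.0000, +0.6111, +0.4444, -0.7222]
  T[2,:] = [+0.0000, -0.3056, +0.2500, +0.8403, -0.6389, -0.8681]
  T[3,:] = [+0.0000, -0.0833, +0.0500, +0.6292, -1.0833, -0.9458]
  T[4,:] = [+0.0000, -0.5602, +0.5583, +0.6738, -0.1713, -1.0248]
  T[5,:] = [+0.0000, +0.9390, -0.9153, -1.1268, +0.2816, +1.5470]
|roots of det(T-λI)|: 1.2668, 0.5362, 0.2862, 0.1901, 0.1336, 0.0000.
spectral radius ρ = 1.2668; 1.2668 > 1 ⇒ diverges.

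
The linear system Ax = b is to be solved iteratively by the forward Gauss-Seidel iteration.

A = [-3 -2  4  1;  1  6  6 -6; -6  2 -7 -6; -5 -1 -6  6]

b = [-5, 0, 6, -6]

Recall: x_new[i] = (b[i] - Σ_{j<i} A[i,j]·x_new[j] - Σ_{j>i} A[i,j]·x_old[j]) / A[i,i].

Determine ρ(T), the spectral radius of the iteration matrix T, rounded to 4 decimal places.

Write A = D+L+U with D = diag(-3, 6, -7, 6).
Gauss-Seidel: T = -(D+L)⁻¹U, row 0 first, T[0,1] = -(-2)/(-3) = -0.6667; later rows by forward substitution.
  T[0,:] = [+0.0000, -0.6667, +1.3333, +0.3333]
  T[1,:] = [+0.0000, +0.1111, -1.2222, +0.9444]
  T[2,:] = [+0.0000, +0.6032, -1.4921, -0.8730]
  T[3,:] = [+0.0000, +0.0661, -0.5847, -0.4378]
eigenvalue magnitudes: 1.6280, 0.5408, 0.5408, 0.0000.
ρ(T) = max|λ| = 1.6280; 1.6280 > 1 ⇒ diverges.

1.6280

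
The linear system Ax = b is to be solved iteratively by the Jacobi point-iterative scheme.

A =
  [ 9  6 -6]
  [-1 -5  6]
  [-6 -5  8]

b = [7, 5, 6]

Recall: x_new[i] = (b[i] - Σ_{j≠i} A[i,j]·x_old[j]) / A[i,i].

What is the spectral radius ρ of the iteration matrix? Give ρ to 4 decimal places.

1.3717

Diagonal D = diag(9, -5, 8); L, U strict lower/upper.
Jacobi: T = -D⁻¹(L+U), T[0,1] = -(6)/(9) = -0.6667; T[0,0] = 0.
  T[0,:] = [+0.0000  -0.6667  +0.6667]
  T[1,:] = [-0.2000  +0.0000  +1.2000]
  T[2,:] = [+0.7500  +0.6250  +0.0000]
moduli |λ_i(T)| = 1.3717, 0.7058, 0.7058.
spectral radius ρ = 1.3717; 1.3717 > 1 ⇒ diverges.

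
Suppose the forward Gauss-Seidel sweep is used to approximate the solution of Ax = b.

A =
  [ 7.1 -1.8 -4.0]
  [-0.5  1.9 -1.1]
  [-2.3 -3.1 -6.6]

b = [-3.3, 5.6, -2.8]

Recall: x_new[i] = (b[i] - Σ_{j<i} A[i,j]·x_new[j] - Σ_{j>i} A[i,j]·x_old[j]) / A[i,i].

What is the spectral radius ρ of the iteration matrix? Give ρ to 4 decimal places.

A = D + L + U where D = diag(7.1, 1.9, -6.6).
GS T = -(D+L)⁻¹U: row 0 first, T[0,2] = -(-4)/(7.1) = +0.5634; later rows by forward substitution.
  T[0,:] = [+0.0000  +0.2535  +0.5634]
  T[1,:] = [+0.0000  +0.0667  +0.7272]
  T[2,:] = [+0.0000  -0.1197  -0.5379]
|roots of det(T-λI)|: 0.3016, 0.1696, 0.0000.
spectral radius ρ = 0.3016; 0.3016 < 1: convergent.

0.3016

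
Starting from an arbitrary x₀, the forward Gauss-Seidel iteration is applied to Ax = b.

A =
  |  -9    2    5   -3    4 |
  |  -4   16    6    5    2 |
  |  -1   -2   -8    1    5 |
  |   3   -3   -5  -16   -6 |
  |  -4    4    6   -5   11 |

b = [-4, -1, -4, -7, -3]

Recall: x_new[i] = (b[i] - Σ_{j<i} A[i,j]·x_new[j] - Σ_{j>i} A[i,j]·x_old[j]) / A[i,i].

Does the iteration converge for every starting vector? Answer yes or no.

yes

A = D + L + U where D = diag(-9, 16, -8, -16, 11).
T_GS = -(D+L)⁻¹U: row 0 first, T[0,3] = -(-3)/(-9) = -0.3333; later rows by forward substitution.
  T[0,:] = [+0.0000  +0.2222  +0.5556  -0.3333  +0.4444]
  T[1,:] = [+0.0000  +0.0556  -0.2361  -0.3958  -0.0139]
  T[2,:] = [+0.0000  -0.0417  -0.0104  +0.2656  +0.5729]
  T[3,:] = [+0.0000  +0.0443  +0.1517  -0.0713  -0.4681]
  T[4,:] = [+0.0000  +0.1035  +0.3625  -0.1546  -0.3586]
|eigenvalues of T|: 0.8216, 0.2537, 0.1312, 0.0520, 0.0000.
ρ(T) = max|λ| = 0.8216; 0.8216 < 1: convergent.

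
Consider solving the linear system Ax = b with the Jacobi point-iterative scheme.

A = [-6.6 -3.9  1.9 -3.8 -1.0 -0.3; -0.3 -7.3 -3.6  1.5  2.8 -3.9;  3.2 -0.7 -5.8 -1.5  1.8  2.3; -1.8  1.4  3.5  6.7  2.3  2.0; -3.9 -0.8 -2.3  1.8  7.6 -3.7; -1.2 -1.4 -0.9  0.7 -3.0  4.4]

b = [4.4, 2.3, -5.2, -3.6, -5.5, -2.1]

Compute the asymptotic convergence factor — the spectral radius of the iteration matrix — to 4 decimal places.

1.2073

Let D = diag(-6.6, -7.3, -5.8, 6.7, 7.6, 4.4); L, U the strict triangles.
Jacobi: T = -D⁻¹(L+U), T[1,2] = -(-3.6)/(-7.3) = -0.4932; T[1,1] = 0.
  T[0,:] = [+0.0000, -0.5909, +0.2879, -0.5758, -0.1515, -0.0455]
  T[1,:] = [-0.0411, +0.0000, -0.4932, +0.2055, +0.3836, -0.5342]
  T[2,:] = [+0.5517, -0.1207, +0.0000, -0.2586, +0.3103, +0.3966]
  T[3,:] = [+0.2687, -0.2090, -0.5224, +0.0000, -0.3433, -0.2985]
  T[4,:] = [+0.5132, +0.1053, +0.3026, -0.2368, +0.0000, +0.4868]
  T[5,:] = [+0.2727, +0.3182, +0.2045, -0.1591, +0.6818, +0.0000]
moduli |λ_i(T)| = 1.2073, 0.6111, 0.6111, 0.5731, 0.2518, 0.1004.
ρ(T) = max|λ| = 1.2073; 1.2073 > 1: divergent.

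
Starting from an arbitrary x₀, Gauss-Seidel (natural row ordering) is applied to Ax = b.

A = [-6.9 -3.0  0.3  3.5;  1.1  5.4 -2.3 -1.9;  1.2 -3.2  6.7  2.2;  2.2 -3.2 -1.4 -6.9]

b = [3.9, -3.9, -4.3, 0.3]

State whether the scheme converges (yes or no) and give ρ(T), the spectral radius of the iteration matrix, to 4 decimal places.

yes, ρ = 0.5007

Diagonal D = diag(-6.9, 5.4, 6.7, -6.9); L, U strict lower/upper.
Gauss-Seidel: T = -(D+L)⁻¹U, row 0 first, T[0,1] = -(-3)/(-6.9) = -0.4348; later rows by forward substitution.
  T[0,:] = [+0.0000, -0.4348, +0.0435, +0.5072]
  T[1,:] = [+0.0000, +0.0886, +0.4171, +0.2485]
  T[2,:] = [+0.0000, +0.1202, +0.1914, -0.3005]
  T[3,:] = [+0.0000, -0.2041, -0.2184, +0.1074]
|λ(T)| sorted: 0.5007, 0.1968, 0.1968, 0.0000.
ρ(T) = max|λ| = 0.5007; 0.5007 < 1, so it converges for any x₀.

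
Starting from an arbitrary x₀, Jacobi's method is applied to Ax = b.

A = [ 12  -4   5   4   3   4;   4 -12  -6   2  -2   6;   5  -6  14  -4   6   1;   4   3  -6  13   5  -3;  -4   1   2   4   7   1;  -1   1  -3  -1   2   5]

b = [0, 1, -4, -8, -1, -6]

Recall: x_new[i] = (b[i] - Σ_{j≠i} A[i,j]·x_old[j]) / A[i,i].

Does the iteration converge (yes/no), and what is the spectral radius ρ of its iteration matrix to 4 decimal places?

no, ρ = 1.1513

Split A = D + L + U, D = diag(12, -12, 14, 13, 7, 5).
Jacobi T = -D⁻¹(L+U): T[0,2] = -(5)/(12) = -0.4167; T[0,0] = 0.
  T[0,:] = [+0.0000 +0.3333 -0.4167 -0.3333 -0.2500 -0.3333]
  T[1,:] = [+0.3333 +0.0000 -0.5000 +0.1667 -0.1667 +0.5000]
  T[2,:] = [-0.3571 +0.4286 +0.0000 +0.2857 -0.4286 -0.0714]
  T[3,:] = [-0.3077 -0.2308 +0.4615 +0.0000 -0.3846 +0.2308]
  T[4,:] = [+0.5714 -0.1429 -0.2857 -0.5714 +0.0000 -0.1429]
  T[5,:] = [+0.2000 -0.2000 +0.6000 +0.2000 -0.4000 +0.0000]
eigenvalue magnitudes: 1.1513, 0.8107, 0.8107, 0.4286, 0.1716, 0.1716.
spectral radius ρ = 1.1513; 1.1513 > 1 ⇒ diverges.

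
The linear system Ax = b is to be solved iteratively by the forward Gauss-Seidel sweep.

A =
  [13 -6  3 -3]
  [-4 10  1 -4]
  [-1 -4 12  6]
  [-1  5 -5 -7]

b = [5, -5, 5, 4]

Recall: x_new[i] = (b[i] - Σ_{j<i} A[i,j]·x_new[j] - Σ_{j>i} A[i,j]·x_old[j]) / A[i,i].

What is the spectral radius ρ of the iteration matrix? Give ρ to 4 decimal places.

A = D + L + U where D = diag(13, 10, 12, -7).
Gauss-Seidel: T = -(D+L)⁻¹U, row 0 first, T[0,1] = -(-6)/(13) = +0.4615; later rows by forward substitution.
  T[0,:] = [+0.0000, +0.4615, -0.2308, +0.2308]
  T[1,:] = [+0.0000, +0.1846, -0.1923, +0.4923]
  T[2,:] = [+0.0000, +0.1000, -0.0833, -0.3167]
  T[3,:] = [+0.0000, -0.0055, -0.0449, +0.5449]
|λ(T)| sorted: 0.5486, 0.1404, 0.0428, 0.0000.
ρ(T) = max|λ| = 0.5486; 0.5486 < 1 ⇒ converges.

0.5486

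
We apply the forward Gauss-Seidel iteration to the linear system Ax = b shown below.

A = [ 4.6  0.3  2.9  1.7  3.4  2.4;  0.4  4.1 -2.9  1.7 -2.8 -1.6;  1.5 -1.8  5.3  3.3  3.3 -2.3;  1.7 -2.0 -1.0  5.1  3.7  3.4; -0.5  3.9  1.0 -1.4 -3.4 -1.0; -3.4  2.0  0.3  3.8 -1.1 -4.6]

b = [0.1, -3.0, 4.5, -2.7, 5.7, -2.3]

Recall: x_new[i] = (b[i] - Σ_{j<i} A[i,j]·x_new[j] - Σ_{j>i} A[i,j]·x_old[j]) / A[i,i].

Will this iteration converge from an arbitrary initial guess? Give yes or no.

Write A = D+L+U with D = diag(4.6, 4.1, 5.3, 5.1, -3.4, -4.6).
Gauss-Seidel: T = -(D+L)⁻¹U, row 0 first, T[0,1] = -(0.3)/(4.6) = -0.0652; later rows by forward substitution.
  T[0,:] = [+0.0000 -0.0652 -0.6304 -0.3696 -0.7391 -0.5217]
  T[1,:] = [+0.0000 +0.0064 +0.7688 -0.3786 +0.7550 +0.4411]
  T[2,:] = [+0.0000 +0.0206 +0.4395 -0.6466 -0.1570 +0.7314]
  T[3,:] = [+0.0000 +0.0283 +0.5978 -0.1521 -0.2138 -0.1763]
  T[4,:] = [+0.0000 +0.0113 +0.8577 -0.5075 +1.0166 +0.5764]
  T[5,:] = [+0.0000 +0.0730 +1.1177 +0.0621 +0.4446 +0.3416]
|λ(T)| sorted: 1.6676, 0.6333, 0.6333, 0.6220, 0.0109, 0.0000.
spectral radius ρ = 1.6676; 1.6676 > 1, so it fails to converge.

no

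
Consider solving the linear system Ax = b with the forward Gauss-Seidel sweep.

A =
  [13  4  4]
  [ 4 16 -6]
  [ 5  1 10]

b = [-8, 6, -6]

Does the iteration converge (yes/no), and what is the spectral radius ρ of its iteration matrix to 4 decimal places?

Diagonal D = diag(13, 16, 10); L, U strict lower/upper.
Gauss-Seidel: T = -(D+L)⁻¹U, row 0 first, T[0,1] = -(4)/(13) = -0.3077; later rows by forward substitution.
  T[0,:] = [+0.0000  -0.3077  -0.3077]
  T[1,:] = [+0.0000  +0.0769  +0.4519]
  T[2,:] = [+0.0000  +0.1462  +0.1087]
|λ(T)| sorted: 0.3503, 0.1647, 0.0000.
ρ(T) = max|λ| = 0.3503; 0.3503 < 1: convergent.

yes, ρ = 0.3503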